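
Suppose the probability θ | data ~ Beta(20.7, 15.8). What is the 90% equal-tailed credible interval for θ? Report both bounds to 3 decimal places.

[0.432, 0.698]

Posterior: Beta(20.7, 15.8).
Equal-tailed 90% interval: the 0.05 and 0.95 quantiles of Beta(20.7, 15.8).
Posterior mean ≈ 0.567, SD ≈ 0.081; a Normal approximation gives roughly [0.434, 0.700].
Exact: F⁻¹(0.05) = 0.432; F⁻¹(0.95) = 0.698.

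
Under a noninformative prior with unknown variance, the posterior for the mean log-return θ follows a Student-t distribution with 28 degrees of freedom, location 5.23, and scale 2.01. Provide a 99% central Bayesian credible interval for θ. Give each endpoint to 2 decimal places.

[-0.32, 10.78]

The t_28 distribution is symmetric; the 99% interval is 5.23 ± t·2.01 with t_{0.995,28} = 2.763.
Half-width: 2.763 × 2.01 = 5.55.
5.23 − 5.55 = -0.32; 5.23 + 5.55 = 10.78.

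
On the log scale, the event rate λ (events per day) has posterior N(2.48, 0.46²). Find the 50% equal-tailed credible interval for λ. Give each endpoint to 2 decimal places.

On the log scale the 50% interval is 2.48 ± 0.674 × 0.46 = [2.1697, 2.7903].
Exponentiate: [e^2.1697, e^2.7903] = [8.76, 16.29].

[8.76, 16.29]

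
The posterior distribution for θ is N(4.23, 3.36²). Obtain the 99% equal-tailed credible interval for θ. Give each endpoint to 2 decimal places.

[-4.42, 12.88]

The posterior is symmetric, so the 99% equal-tailed interval is θ = 4.23 ± z·3.36 with z = 2.576.
Half-width: 2.576 × 3.36 = 8.65.
4.23 − 8.65 = -4.42; 4.23 + 8.65 = 12.88.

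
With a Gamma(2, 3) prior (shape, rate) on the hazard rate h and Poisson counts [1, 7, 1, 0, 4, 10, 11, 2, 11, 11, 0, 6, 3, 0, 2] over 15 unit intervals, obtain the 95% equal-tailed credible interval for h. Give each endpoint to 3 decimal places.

[3.081, 4.913]

Posterior: Gamma(2+69, 3+15) = Gamma(71, 18) (shape, rate).
Equal-tailed 95% interval: Gamma(71, 18) quantiles at 0.025 and 0.975.
Posterior mean ≈ 3.944, SD ≈ 0.468; a Normal approximation gives roughly [3.027, 4.862].
Exact: lower = 3.081; upper = 4.913.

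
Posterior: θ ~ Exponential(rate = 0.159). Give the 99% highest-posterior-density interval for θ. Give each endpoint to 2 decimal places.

The exponential density is strictly decreasing on [0, ∞), so the HPD interval is anchored at 0: [0, q] with P(θ ≤ q) = 0.99.
q = −ln(1 − 0.99) / 0.159 = 4.6052 / 0.159 = 28.96.

[0.00, 28.96]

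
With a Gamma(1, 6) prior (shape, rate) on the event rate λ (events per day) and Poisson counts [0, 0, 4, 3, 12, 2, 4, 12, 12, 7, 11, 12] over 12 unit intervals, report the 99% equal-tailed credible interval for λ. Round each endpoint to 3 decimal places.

[3.269, 5.828]

Posterior: Gamma(1+79, 6+12) = Gamma(80, 18) (shape, rate).
Equal-tailed 99% interval: Gamma(80, 18) quantiles at 0.005 and 0.995.
Posterior mean ≈ 4.444, SD ≈ 0.497; a Normal approximation gives roughly [3.165, 5.724].
Exact: lower = 3.269; upper = 5.828.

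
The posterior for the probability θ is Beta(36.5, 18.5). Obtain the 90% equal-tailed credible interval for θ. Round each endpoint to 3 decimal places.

[0.556, 0.764]

Posterior: Beta(36.5, 18.5).
Equal-tailed 90% interval: the 0.05 and 0.95 quantiles of Beta(36.5, 18.5).
Posterior mean ≈ 0.664, SD ≈ 0.063; a Normal approximation gives roughly [0.560, 0.767].
Exact: F⁻¹(0.05) = 0.556; F⁻¹(0.95) = 0.764.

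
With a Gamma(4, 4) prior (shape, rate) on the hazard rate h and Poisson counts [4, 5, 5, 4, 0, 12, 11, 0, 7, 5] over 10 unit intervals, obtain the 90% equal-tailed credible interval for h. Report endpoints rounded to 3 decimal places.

[3.227, 4.997]

Posterior: Gamma(4+53, 4+10) = Gamma(57, 14) (shape, rate).
Equal-tailed 90% interval: Gamma(57, 14) quantiles at 0.05 and 0.95.
Posterior mean ≈ 4.071, SD ≈ 0.539; a Normal approximation gives roughly [3.184, 4.958].
Exact: lower = 3.227; upper = 4.997.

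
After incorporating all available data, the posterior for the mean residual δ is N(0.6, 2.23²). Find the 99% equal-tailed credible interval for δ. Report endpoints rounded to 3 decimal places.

[-5.144, 6.344]

The posterior is symmetric, so the 99% equal-tailed interval is δ = 0.6 ± z·2.23 with z = 2.576.
Half-width: 2.576 × 2.23 = 5.744.
0.6 − 5.744 = -5.144; 0.6 + 5.744 = 6.344.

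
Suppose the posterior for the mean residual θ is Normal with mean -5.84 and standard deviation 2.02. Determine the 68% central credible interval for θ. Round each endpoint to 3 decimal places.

The posterior is symmetric, so the 68% equal-tailed interval is θ = -5.84 ± z·2.02 with z = 0.994.
Half-width: 0.994 × 2.02 = 2.009.
-5.84 − 2.009 = -7.849; -5.84 + 2.009 = -3.831.

[-7.849, -3.831]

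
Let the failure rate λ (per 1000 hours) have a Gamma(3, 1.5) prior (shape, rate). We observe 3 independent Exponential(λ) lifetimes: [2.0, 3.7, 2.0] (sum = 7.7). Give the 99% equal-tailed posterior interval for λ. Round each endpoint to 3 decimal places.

Posterior: Gamma(3+3, 1.5+7.7) = Gamma(6, 9.2) (shape, rate).
Equal-tailed 99% interval: Gamma(6, 9.2) quantiles at 0.005 and 0.995.
Posterior mean ≈ 0.652, SD ≈ 0.266; a Normal approximation gives roughly [-0.034, 1.338].
Exact: lower = 0.167; upper = 1.538.

[0.167, 1.538]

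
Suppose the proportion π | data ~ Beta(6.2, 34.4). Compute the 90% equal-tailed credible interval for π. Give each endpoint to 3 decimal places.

Posterior: Beta(6.2, 34.4).
Equal-tailed 90% interval: the 0.05 and 0.95 quantiles of Beta(6.2, 34.4).
Posterior mean ≈ 0.153, SD ≈ 0.056; a Normal approximation gives roughly [0.061, 0.244].
Exact: F⁻¹(0.05) = 0.072; F⁻¹(0.95) = 0.253.

[0.072, 0.253]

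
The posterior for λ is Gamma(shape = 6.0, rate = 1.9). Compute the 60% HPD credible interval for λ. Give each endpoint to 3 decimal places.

[1.749, 3.771]

The posterior is unimodal and skewed, so the HPD interval has equal density at both endpoints and is the shortest 60% interval.
Solving f(1.749) = f(3.771) with F(3.771) − F(1.749) = 0.60 gives [1.749, 3.771].
For comparison, the equal-tailed interval is [2.055, 4.161]; the HPD is narrower and shifted toward the mode.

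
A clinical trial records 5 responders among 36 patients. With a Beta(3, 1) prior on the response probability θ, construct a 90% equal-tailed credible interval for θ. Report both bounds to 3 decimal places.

[0.106, 0.311]

Posterior: Beta(3+5, 1+31) = Beta(8, 32).
Equal-tailed 90% interval: the 0.05 and 0.95 quantiles of Beta(8, 32).
Posterior mean ≈ 0.200, SD ≈ 0.062; a Normal approximation gives roughly [0.097, 0.303].
Exact: F⁻¹(0.05) = 0.106; F⁻¹(0.95) = 0.311.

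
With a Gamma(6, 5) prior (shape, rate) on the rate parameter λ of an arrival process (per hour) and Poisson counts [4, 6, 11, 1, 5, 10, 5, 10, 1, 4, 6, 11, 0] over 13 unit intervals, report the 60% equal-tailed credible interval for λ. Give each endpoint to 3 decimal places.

[4.022, 4.856]

Posterior: Gamma(6+74, 5+13) = Gamma(80, 18) (shape, rate).
Equal-tailed 60% interval: Gamma(80, 18) quantiles at 0.2 and 0.8.
Posterior mean ≈ 4.444, SD ≈ 0.497; a Normal approximation gives roughly [4.026, 4.863].
Exact: lower = 4.022; upper = 4.856.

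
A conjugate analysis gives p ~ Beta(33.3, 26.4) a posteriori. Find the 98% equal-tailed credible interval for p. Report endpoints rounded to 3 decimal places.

Posterior: Beta(33.3, 26.4).
Equal-tailed 98% interval: the 0.01 and 0.99 quantiles of Beta(33.3, 26.4).
Posterior mean ≈ 0.558, SD ≈ 0.064; a Normal approximation gives roughly [0.409, 0.706].
Exact: F⁻¹(0.01) = 0.408; F⁻¹(0.99) = 0.702.

[0.408, 0.702]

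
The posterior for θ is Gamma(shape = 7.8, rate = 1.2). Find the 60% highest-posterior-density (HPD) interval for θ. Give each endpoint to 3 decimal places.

[4.011, 7.725]

The posterior is unimodal and skewed, so the HPD interval has equal density at both endpoints and is the shortest 60% interval.
Solving f(4.011) = f(7.725) with F(7.725) − F(4.011) = 0.60 gives [4.011, 7.725].
For comparison, the equal-tailed interval is [4.506, 8.335]; the HPD is narrower and shifted toward the mode.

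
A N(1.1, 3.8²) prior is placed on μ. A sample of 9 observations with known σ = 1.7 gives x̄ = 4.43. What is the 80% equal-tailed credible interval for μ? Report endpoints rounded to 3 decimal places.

Posterior precision = 1/3.8² + 9/1.7² = 0.0693 + 3.1142 = 3.1834, so posterior SD = 0.5605.
Posterior mean = (1.1/3.8² + 9·4.43/1.7²) / 3.1834 = 4.3576.
Interval: 4.3576 ± 1.282 × 0.5605 → [3.639, 5.076].

[3.639, 5.076]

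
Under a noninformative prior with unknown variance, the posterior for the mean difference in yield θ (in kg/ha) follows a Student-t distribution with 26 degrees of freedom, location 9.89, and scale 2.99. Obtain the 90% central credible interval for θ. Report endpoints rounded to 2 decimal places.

The t_26 distribution is symmetric; the 90% interval is 9.89 ± t·2.99 with t_{0.95,26} = 1.706.
Half-width: 1.706 × 2.99 = 5.10.
9.89 − 5.10 = 4.79; 9.89 + 5.10 = 14.99.

[4.79, 14.99]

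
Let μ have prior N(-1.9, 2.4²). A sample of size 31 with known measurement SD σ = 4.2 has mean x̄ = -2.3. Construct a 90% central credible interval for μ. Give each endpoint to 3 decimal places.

[-3.448, -1.080]

Posterior precision = 1/2.4² + 31/4.2² = 0.1736 + 1.7574 = 1.9310, so posterior SD = 0.7196.
Posterior mean = (-1.9/2.4² + 31·-2.3/4.2²) / 1.9310 = -2.2640.
Interval: -2.2640 ± 1.645 × 0.7196 → [-3.448, -1.080].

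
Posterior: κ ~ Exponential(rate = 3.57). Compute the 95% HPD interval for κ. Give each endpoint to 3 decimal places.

[0.000, 0.839]

The exponential density is strictly decreasing on [0, ∞), so the HPD interval is anchored at 0: [0, q] with P(κ ≤ q) = 0.95.
q = −ln(1 − 0.95) / 3.57 = 2.9957 / 3.57 = 0.839.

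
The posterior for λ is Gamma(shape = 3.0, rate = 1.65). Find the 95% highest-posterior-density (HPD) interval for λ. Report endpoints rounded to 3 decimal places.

[0.184, 3.880]

The posterior is unimodal and skewed, so the HPD interval has equal density at both endpoints and is the shortest 95% interval.
Solving f(0.184) = f(3.880) with F(3.880) − F(0.184) = 0.95 gives [0.184, 3.880].
For comparison, the equal-tailed interval is [0.375, 4.379]; the HPD is narrower and shifted toward the mode.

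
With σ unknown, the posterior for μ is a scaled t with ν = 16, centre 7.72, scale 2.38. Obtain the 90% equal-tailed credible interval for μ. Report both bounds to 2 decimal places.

[3.56, 11.88]

The t_16 distribution is symmetric; the 90% interval is 7.72 ± t·2.38 with t_{0.95,16} = 1.746.
Half-width: 1.746 × 2.38 = 4.16.
7.72 − 4.16 = 3.56; 7.72 + 4.16 = 11.88.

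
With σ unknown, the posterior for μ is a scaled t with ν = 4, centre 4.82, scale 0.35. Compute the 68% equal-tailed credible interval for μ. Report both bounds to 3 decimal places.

[4.423, 5.217]

The t_4 distribution is symmetric; the 68% interval is 4.82 ± t·0.35 with t_{0.84,4} = 1.134.
Half-width: 1.134 × 0.35 = 0.397.
4.82 − 0.397 = 4.423; 4.82 + 0.397 = 5.217.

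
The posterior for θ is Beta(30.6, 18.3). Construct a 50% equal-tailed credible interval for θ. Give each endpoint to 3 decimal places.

[0.580, 0.673]

Posterior: Beta(30.6, 18.3).
Equal-tailed 50% interval: the 0.25 and 0.75 quantiles of Beta(30.6, 18.3).
Posterior mean ≈ 0.626, SD ≈ 0.069; a Normal approximation gives roughly [0.580, 0.672].
Exact: F⁻¹(0.25) = 0.580; F⁻¹(0.75) = 0.673.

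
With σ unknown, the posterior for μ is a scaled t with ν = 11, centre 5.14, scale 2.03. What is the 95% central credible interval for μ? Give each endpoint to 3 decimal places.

[0.672, 9.608]

The t_11 distribution is symmetric; the 95% interval is 5.14 ± t·2.03 with t_{0.975,11} = 2.201.
Half-width: 2.201 × 2.03 = 4.468.
5.14 − 4.468 = 0.672; 5.14 + 4.468 = 9.608.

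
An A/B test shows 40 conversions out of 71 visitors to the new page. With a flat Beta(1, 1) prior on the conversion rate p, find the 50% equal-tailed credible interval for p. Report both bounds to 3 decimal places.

[0.523, 0.601]

Posterior: Beta(1+40, 1+31) = Beta(41, 32).
Equal-tailed 50% interval: the 0.25 and 0.75 quantiles of Beta(41, 32).
Posterior mean ≈ 0.562, SD ≈ 0.058; a Normal approximation gives roughly [0.523, 0.601].
Exact: F⁻¹(0.25) = 0.523; F⁻¹(0.75) = 0.601.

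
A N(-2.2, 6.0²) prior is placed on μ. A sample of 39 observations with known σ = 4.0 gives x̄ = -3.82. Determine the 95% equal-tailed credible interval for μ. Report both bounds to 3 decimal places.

[-5.050, -2.553]

Posterior precision = 1/6.0² + 39/4.0² = 0.0278 + 2.4375 = 2.4653, so posterior SD = 0.6369.
Posterior mean = (-2.2/6.0² + 39·-3.82/4.0²) / 2.4653 = -3.8017.
Interval: -3.8017 ± 1.960 × 0.6369 → [-5.050, -2.553].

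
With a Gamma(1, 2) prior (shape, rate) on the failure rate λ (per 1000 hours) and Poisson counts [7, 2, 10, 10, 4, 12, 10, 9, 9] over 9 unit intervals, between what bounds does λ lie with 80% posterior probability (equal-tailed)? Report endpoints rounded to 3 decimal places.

Posterior: Gamma(1+73, 2+9) = Gamma(74, 11) (shape, rate).
Equal-tailed 80% interval: Gamma(74, 11) quantiles at 0.1 and 0.9.
Posterior mean ≈ 6.727, SD ≈ 0.782; a Normal approximation gives roughly [5.725, 7.729].
Exact: lower = 5.747; upper = 7.747.

[5.747, 7.747]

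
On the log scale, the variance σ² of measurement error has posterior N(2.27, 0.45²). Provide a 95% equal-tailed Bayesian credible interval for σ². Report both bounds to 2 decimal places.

On the log scale the 95% interval is 2.27 ± 1.960 × 0.45 = [1.3880, 3.1520].
Exponentiate: [e^1.3880, e^3.1520] = [4.01, 23.38].

[4.01, 23.38]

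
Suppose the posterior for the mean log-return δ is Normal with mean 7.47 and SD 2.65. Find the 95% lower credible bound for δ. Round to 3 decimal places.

3.111

Need L with P(δ ≥ L) = 0.95: L = 7.47 − z_{0.05}·2.65.
z = 1.645; L = 7.47 − 1.645 × 2.65 = 3.111.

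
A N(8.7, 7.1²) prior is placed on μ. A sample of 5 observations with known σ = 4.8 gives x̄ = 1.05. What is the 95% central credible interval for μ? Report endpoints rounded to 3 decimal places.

Posterior precision = 1/7.1² + 5/4.8² = 0.0198 + 0.2170 = 0.2369, so posterior SD = 2.0548.
Posterior mean = (8.7/7.1² + 5·1.05/4.8²) / 0.2369 = 1.6907.
Interval: 1.6907 ± 1.960 × 2.0548 → [-2.337, 5.718].

[-2.337, 5.718]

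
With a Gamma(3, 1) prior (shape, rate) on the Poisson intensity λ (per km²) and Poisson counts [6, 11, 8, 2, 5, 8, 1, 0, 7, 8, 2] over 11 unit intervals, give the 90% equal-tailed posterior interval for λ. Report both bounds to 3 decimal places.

[4.062, 6.199]

Posterior: Gamma(3+58, 1+11) = Gamma(61, 12) (shape, rate).
Equal-tailed 90% interval: Gamma(61, 12) quantiles at 0.05 and 0.95.
Posterior mean ≈ 5.083, SD ≈ 0.651; a Normal approximation gives roughly [4.013, 6.154].
Exact: lower = 4.062; upper = 6.199.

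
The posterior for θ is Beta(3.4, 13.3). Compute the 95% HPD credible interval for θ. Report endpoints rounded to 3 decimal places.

The posterior is unimodal and skewed, so the HPD interval has equal density at both endpoints and is the shortest 95% interval.
Solving f(0.037) = f(0.391) with F(0.391) − F(0.037) = 0.95 gives [0.037, 0.391].
For comparison, the equal-tailed interval is [0.054, 0.420]; the HPD is narrower and shifted toward the mode.

[0.037, 0.391]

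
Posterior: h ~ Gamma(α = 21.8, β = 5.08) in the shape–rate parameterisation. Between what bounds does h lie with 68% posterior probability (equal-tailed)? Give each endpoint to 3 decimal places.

[3.384, 5.198]

Posterior: Gamma(shape 21.8, rate 5.08).
Equal-tailed 68% interval: Gamma(21.8, 5.08) quantiles at 0.16 and 0.84.
Posterior mean ≈ 4.291, SD ≈ 0.919; a Normal approximation gives roughly [3.377, 5.205].
Exact: lower = 3.384; upper = 5.198.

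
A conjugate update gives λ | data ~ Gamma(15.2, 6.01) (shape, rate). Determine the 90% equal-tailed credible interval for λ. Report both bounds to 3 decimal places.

[1.565, 3.682]

Posterior: Gamma(shape 15.2, rate 6.01).
Equal-tailed 90% interval: Gamma(15.2, 6.01) quantiles at 0.05 and 0.95.
Posterior mean ≈ 2.529, SD ≈ 0.649; a Normal approximation gives roughly [1.462, 3.596].
Exact: lower = 1.565; upper = 3.682.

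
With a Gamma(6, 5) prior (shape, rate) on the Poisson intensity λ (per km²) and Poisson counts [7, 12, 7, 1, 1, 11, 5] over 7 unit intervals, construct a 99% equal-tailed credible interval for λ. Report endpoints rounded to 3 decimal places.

Posterior: Gamma(6+44, 5+7) = Gamma(50, 12) (shape, rate).
Equal-tailed 99% interval: Gamma(50, 12) quantiles at 0.005 and 0.995.
Posterior mean ≈ 4.167, SD ≈ 0.589; a Normal approximation gives roughly [2.649, 5.684].
Exact: lower = 2.805; upper = 5.840.

[2.805, 5.840]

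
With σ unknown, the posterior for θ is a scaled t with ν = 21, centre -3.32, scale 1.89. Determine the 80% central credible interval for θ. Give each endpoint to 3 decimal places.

[-5.821, -0.819]

The t_21 distribution is symmetric; the 80% interval is -3.32 ± t·1.89 with t_{0.9,21} = 1.323.
Half-width: 1.323 × 1.89 = 2.501.
-3.32 − 2.501 = -5.821; -3.32 + 2.501 = -0.819.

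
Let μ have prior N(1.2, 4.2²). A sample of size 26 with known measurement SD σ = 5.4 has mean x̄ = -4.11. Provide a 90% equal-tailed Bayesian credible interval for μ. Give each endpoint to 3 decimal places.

[-5.482, -2.103]

Posterior precision = 1/4.2² + 26/5.4² = 0.0567 + 0.8916 = 0.9483, so posterior SD = 1.0269.
Posterior mean = (1.2/4.2² + 26·-4.11/5.4²) / 0.9483 = -3.7926.
Interval: -3.7926 ± 1.645 × 1.0269 → [-5.482, -2.103].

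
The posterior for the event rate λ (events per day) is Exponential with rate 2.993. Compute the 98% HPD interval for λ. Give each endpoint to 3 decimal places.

The exponential density is strictly decreasing on [0, ∞), so the HPD interval is anchored at 0: [0, q] with P(λ ≤ q) = 0.98.
q = −ln(1 − 0.98) / 2.993 = 3.9120 / 2.993 = 1.307.

[0.000, 1.307]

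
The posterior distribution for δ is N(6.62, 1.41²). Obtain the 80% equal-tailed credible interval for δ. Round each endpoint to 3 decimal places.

[4.813, 8.427]

The posterior is symmetric, so the 80% equal-tailed interval is δ = 6.62 ± z·1.41 with z = 1.282.
Half-width: 1.282 × 1.41 = 1.807.
6.62 − 1.807 = 4.813; 6.62 + 1.807 = 8.427.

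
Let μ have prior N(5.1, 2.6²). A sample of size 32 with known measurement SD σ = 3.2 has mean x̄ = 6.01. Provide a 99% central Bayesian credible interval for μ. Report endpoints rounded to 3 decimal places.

[4.545, 7.393]

Posterior precision = 1/2.6² + 32/3.2² = 0.1479 + 3.1250 = 3.2729, so posterior SD = 0.5528.
Posterior mean = (5.1/2.6² + 32·6.01/3.2²) / 3.2729 = 5.9689.
Interval: 5.9689 ± 2.576 × 0.5528 → [4.545, 7.393].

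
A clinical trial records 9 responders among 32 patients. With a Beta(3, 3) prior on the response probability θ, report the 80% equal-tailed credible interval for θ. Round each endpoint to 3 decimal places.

Posterior: Beta(3+9, 3+23) = Beta(12, 26).
Equal-tailed 80% interval: the 0.1 and 0.9 quantiles of Beta(12, 26).
Posterior mean ≈ 0.316, SD ≈ 0.074; a Normal approximation gives roughly [0.220, 0.411].
Exact: F⁻¹(0.1) = 0.222; F⁻¹(0.9) = 0.414.

[0.222, 0.414]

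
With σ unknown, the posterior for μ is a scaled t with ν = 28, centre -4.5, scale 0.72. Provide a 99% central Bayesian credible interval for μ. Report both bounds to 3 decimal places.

[-6.490, -2.510]

The t_28 distribution is symmetric; the 99% interval is -4.5 ± t·0.72 with t_{0.995,28} = 2.763.
Half-width: 2.763 × 0.72 = 1.990.
-4.5 − 1.990 = -6.490; -4.5 + 1.990 = -2.510.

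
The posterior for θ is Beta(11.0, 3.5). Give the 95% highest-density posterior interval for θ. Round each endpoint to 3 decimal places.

[0.546, 0.951]

The posterior is unimodal and skewed, so the HPD interval has equal density at both endpoints and is the shortest 95% interval.
Solving f(0.546) = f(0.951) with F(0.951) − F(0.546) = 0.95 gives [0.546, 0.951].
For comparison, the equal-tailed interval is [0.517, 0.933]; the HPD is narrower and shifted toward the mode.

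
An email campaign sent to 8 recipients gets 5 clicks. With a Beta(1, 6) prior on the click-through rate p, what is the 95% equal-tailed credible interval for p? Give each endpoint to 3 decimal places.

[0.177, 0.649]

Posterior: Beta(1+5, 6+3) = Beta(6, 9).
Equal-tailed 95% interval: the 0.025 and 0.975 quantiles of Beta(6, 9).
Posterior mean ≈ 0.400, SD ≈ 0.122; a Normal approximation gives roughly [0.160, 0.640].
Exact: F⁻¹(0.025) = 0.177; F⁻¹(0.975) = 0.649.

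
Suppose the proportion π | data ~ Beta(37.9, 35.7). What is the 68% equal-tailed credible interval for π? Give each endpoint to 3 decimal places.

[0.457, 0.573]

Posterior: Beta(37.9, 35.7).
Equal-tailed 68% interval: the 0.16 and 0.84 quantiles of Beta(37.9, 35.7).
Posterior mean ≈ 0.515, SD ≈ 0.058; a Normal approximation gives roughly [0.457, 0.572].
Exact: F⁻¹(0.16) = 0.457; F⁻¹(0.84) = 0.573.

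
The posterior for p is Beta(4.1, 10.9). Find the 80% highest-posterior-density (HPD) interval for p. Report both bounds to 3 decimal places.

[0.116, 0.399]

The posterior is unimodal and skewed, so the HPD interval has equal density at both endpoints and is the shortest 80% interval.
Solving f(0.116) = f(0.399) with F(0.399) − F(0.116) = 0.80 gives [0.116, 0.399].
For comparison, the equal-tailed interval is [0.136, 0.425]; the HPD is narrower and shifted toward the mode.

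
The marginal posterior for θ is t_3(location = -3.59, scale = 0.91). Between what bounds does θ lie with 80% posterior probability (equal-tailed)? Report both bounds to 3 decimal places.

The t_3 distribution is symmetric; the 80% interval is -3.59 ± t·0.91 with t_{0.9,3} = 1.638.
Half-width: 1.638 × 0.91 = 1.490.
-3.59 − 1.490 = -5.080; -3.59 + 1.490 = -2.100.

[-5.080, -2.100]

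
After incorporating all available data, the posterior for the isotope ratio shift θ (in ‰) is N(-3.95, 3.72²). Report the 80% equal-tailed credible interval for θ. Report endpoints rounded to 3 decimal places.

The posterior is symmetric, so the 80% equal-tailed interval is θ = -3.95 ± z·3.72 with z = 1.282.
Half-width: 1.282 × 3.72 = 4.767.
-3.95 − 4.767 = -8.717; -3.95 + 4.767 = 0.817.

[-8.717, 0.817]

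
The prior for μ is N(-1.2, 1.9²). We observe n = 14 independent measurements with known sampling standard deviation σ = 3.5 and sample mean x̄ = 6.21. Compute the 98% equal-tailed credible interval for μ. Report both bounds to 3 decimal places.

[2.812, 6.717]

Posterior precision = 1/1.9² + 14/3.5² = 0.2770 + 1.1429 = 1.4199, so posterior SD = 0.8392.
Posterior mean = (-1.2/1.9² + 14·6.21/3.5²) / 1.4199 = 4.7643.
Interval: 4.7643 ± 2.326 × 0.8392 → [2.812, 6.717].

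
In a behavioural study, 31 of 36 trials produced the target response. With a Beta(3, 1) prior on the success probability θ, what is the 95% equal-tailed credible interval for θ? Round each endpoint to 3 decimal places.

[0.726, 0.941]

Posterior: Beta(3+31, 1+5) = Beta(34, 6).
Equal-tailed 95% interval: the 0.025 and 0.975 quantiles of Beta(34, 6).
Posterior mean ≈ 0.850, SD ≈ 0.056; a Normal approximation gives roughly [0.741, 0.959].
Exact: F⁻¹(0.025) = 0.726; F⁻¹(0.975) = 0.941.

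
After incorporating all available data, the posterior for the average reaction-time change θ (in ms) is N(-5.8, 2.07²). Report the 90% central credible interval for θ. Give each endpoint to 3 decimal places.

[-9.205, -2.395]

The posterior is symmetric, so the 90% equal-tailed interval is θ = -5.8 ± z·2.07 with z = 1.645.
Half-width: 1.645 × 2.07 = 3.405.
-5.8 − 3.405 = -9.205; -5.8 + 3.405 = -2.395.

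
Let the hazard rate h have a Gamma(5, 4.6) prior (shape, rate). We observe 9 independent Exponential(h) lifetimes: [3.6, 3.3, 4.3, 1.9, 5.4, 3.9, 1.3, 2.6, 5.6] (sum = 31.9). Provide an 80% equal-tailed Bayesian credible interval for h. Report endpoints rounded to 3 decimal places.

Posterior: Gamma(5+9, 4.6+31.9) = Gamma(14, 36.5) (shape, rate).
Equal-tailed 80% interval: Gamma(14, 36.5) quantiles at 0.1 and 0.9.
Posterior mean ≈ 0.384, SD ≈ 0.103; a Normal approximation gives roughly [0.252, 0.515].
Exact: lower = 0.259; upper = 0.519.

[0.259, 0.519]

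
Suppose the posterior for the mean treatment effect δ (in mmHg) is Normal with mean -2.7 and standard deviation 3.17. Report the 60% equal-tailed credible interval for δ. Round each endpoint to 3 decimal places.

[-5.368, -0.032]

The posterior is symmetric, so the 60% equal-tailed interval is δ = -2.7 ± z·3.17 with z = 0.842.
Half-width: 0.842 × 3.17 = 2.668.
-2.7 − 2.668 = -5.368; -2.7 + 2.668 = -0.032.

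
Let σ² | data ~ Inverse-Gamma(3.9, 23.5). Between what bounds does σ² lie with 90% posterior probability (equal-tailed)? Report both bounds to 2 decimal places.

[3.09, 17.96]

Inverse-Gamma(3.9, 23.5) quantiles: F⁻¹(0.05) and F⁻¹(0.95).
Equivalently, 1/σ² ~ Gamma(3.9, rate = 23.5); invert its 0.95 and 0.05 quantiles.
Posterior mean ≈ 8.10, SD ≈ 5.88; a Normal approximation gives roughly [-1.57, 17.77].
Exact: lower = 3.09; upper = 17.96.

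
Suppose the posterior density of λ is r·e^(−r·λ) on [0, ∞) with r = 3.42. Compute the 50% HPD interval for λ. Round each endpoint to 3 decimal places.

[0.000, 0.203]

The exponential density is strictly decreasing on [0, ∞), so the HPD interval is anchored at 0: [0, q] with P(λ ≤ q) = 0.50.
q = −ln(1 − 0.50) / 3.42 = 0.6931 / 3.42 = 0.203.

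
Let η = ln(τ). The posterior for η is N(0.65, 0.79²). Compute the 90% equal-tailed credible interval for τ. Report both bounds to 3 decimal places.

[0.522, 7.025]

On the log scale the 90% interval is 0.65 ± 1.645 × 0.79 = [-0.6494, 1.9494].
Exponentiate: [e^-0.6494, e^1.9494] = [0.522, 7.025].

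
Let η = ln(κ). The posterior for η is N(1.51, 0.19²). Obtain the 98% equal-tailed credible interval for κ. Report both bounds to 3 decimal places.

On the log scale the 98% interval is 1.51 ± 2.326 × 0.19 = [1.0680, 1.9520].
Exponentiate: [e^1.0680, e^1.9520] = [2.910, 7.043].

[2.910, 7.043]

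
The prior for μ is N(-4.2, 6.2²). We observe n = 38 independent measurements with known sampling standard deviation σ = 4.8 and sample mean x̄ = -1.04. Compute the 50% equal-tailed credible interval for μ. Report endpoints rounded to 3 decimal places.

[-1.610, -0.568]

Posterior precision = 1/6.2² + 38/4.8² = 0.0260 + 1.6493 = 1.6753, so posterior SD = 0.7726.
Posterior mean = (-4.2/6.2² + 38·-1.04/4.8²) / 1.6753 = -1.0891.
Interval: -1.0891 ± 0.674 × 0.7726 → [-1.610, -0.568].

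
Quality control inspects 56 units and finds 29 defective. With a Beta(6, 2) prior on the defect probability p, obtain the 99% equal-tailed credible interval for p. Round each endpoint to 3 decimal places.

[0.387, 0.701]

Posterior: Beta(6+29, 2+27) = Beta(35, 29).
Equal-tailed 99% interval: the 0.005 and 0.995 quantiles of Beta(35, 29).
Posterior mean ≈ 0.547, SD ≈ 0.062; a Normal approximation gives roughly [0.388, 0.706].
Exact: F⁻¹(0.005) = 0.387; F⁻¹(0.995) = 0.701.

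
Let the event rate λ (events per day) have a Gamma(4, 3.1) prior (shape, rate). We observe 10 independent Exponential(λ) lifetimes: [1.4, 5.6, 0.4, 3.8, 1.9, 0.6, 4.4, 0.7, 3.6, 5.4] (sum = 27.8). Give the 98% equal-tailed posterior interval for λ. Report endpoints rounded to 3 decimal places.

[0.219, 0.781]

Posterior: Gamma(4+10, 3.1+27.8) = Gamma(14, 30.9) (shape, rate).
Equal-tailed 98% interval: Gamma(14, 30.9) quantiles at 0.01 and 0.99.
Posterior mean ≈ 0.453, SD ≈ 0.121; a Normal approximation gives roughly [0.171, 0.735].
Exact: lower = 0.219; upper = 0.781.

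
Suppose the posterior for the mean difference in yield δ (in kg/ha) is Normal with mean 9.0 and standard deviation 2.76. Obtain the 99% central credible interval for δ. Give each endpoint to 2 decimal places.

[1.89, 16.11]

The posterior is symmetric, so the 99% equal-tailed interval is δ = 9.0 ± z·2.76 with z = 2.576.
Half-width: 2.576 × 2.76 = 7.11.
9.0 − 7.11 = 1.89; 9.0 + 7.11 = 16.11.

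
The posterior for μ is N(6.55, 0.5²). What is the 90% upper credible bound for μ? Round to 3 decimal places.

7.191

Need U with P(μ ≤ U) = 0.90: U = 6.55 + z_{0.1}·0.5.
z = 1.282; U = 6.55 + 1.282 × 0.5 = 7.191.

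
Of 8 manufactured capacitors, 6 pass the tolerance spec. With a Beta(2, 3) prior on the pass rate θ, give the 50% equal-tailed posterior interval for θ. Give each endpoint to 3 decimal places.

Posterior: Beta(2+6, 3+2) = Beta(8, 5).
Equal-tailed 50% interval: the 0.25 and 0.75 quantiles of Beta(8, 5).
Posterior mean ≈ 0.615, SD ≈ 0.130; a Normal approximation gives roughly [0.528, 0.703].
Exact: F⁻¹(0.25) = 0.527; F⁻¹(0.75) = 0.710.

[0.527, 0.710]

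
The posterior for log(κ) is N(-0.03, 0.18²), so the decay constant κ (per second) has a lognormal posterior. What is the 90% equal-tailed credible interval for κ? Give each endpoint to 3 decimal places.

On the log scale the 90% interval is -0.03 ± 1.645 × 0.18 = [-0.3261, 0.2661].
Exponentiate: [e^-0.3261, e^0.2661] = [0.722, 1.305].

[0.722, 1.305]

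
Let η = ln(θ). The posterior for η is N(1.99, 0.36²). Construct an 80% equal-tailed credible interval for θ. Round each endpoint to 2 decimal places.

[4.61, 11.60]

On the log scale the 80% interval is 1.99 ± 1.282 × 0.36 = [1.5286, 2.4514].
Exponentiate: [e^1.5286, e^2.4514] = [4.61, 11.60].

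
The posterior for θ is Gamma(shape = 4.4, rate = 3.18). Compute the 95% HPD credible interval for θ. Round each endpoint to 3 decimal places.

[0.284, 2.688]

The posterior is unimodal and skewed, so the HPD interval has equal density at both endpoints and is the shortest 95% interval.
Solving f(0.284) = f(2.688) with F(2.688) − F(0.284) = 0.95 gives [0.284, 2.688].
For comparison, the equal-tailed interval is [0.408, 2.945]; the HPD is narrower and shifted toward the mode.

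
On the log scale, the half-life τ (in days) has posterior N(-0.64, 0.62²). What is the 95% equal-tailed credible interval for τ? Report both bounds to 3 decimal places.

On the log scale the 95% interval is -0.64 ± 1.960 × 0.62 = [-1.8552, 0.5752].
Exponentiate: [e^-1.8552, e^0.5752] = [0.156, 1.777].

[0.156, 1.777]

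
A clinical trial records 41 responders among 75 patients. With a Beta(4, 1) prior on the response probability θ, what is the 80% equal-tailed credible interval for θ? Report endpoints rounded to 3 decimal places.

Posterior: Beta(4+41, 1+34) = Beta(45, 35).
Equal-tailed 80% interval: the 0.1 and 0.9 quantiles of Beta(45, 35).
Posterior mean ≈ 0.562, SD ≈ 0.055; a Normal approximation gives roughly [0.492, 0.633].
Exact: F⁻¹(0.1) = 0.491; F⁻¹(0.9) = 0.633.

[0.491, 0.633]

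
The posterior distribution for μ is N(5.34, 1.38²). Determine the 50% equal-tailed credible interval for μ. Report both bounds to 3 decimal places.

The posterior is symmetric, so the 50% equal-tailed interval is μ = 5.34 ± z·1.38 with z = 0.674.
Half-width: 0.674 × 1.38 = 0.931.
5.34 − 0.931 = 4.409; 5.34 + 0.931 = 6.271.

[4.409, 6.271]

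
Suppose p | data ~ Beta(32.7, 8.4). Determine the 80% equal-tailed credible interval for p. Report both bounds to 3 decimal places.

Posterior: Beta(32.7, 8.4).
Equal-tailed 80% interval: the 0.1 and 0.9 quantiles of Beta(32.7, 8.4).
Posterior mean ≈ 0.796, SD ≈ 0.062; a Normal approximation gives roughly [0.716, 0.875].
Exact: F⁻¹(0.1) = 0.713; F⁻¹(0.9) = 0.872.

[0.713, 0.872]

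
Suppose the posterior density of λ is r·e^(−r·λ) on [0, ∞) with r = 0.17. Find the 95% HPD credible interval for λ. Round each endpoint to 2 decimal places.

[0.00, 17.62]

The exponential density is strictly decreasing on [0, ∞), so the HPD interval is anchored at 0: [0, q] with P(λ ≤ q) = 0.95.
q = −ln(1 − 0.95) / 0.17 = 2.9957 / 0.17 = 17.62.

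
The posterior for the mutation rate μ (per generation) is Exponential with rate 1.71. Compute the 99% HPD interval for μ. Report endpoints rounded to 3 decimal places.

[0.000, 2.693]

The exponential density is strictly decreasing on [0, ∞), so the HPD interval is anchored at 0: [0, q] with P(μ ≤ q) = 0.99.
q = −ln(1 − 0.99) / 1.71 = 4.6052 / 1.71 = 2.693.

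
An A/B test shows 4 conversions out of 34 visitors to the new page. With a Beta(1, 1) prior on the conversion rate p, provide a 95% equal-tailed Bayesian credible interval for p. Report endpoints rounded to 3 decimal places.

Posterior: Beta(1+4, 1+30) = Beta(5, 31).
Equal-tailed 95% interval: the 0.025 and 0.975 quantiles of Beta(5, 31).
Posterior mean ≈ 0.139, SD ≈ 0.057; a Normal approximation gives roughly [0.027, 0.250].
Exact: F⁻¹(0.025) = 0.048; F⁻¹(0.975) = 0.267.

[0.048, 0.267]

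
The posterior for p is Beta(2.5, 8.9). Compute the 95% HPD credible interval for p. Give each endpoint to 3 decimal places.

[0.022, 0.447]

The posterior is unimodal and skewed, so the HPD interval has equal density at both endpoints and is the shortest 95% interval.
Solving f(0.022) = f(0.447) with F(0.447) − F(0.022) = 0.95 gives [0.022, 0.447].
For comparison, the equal-tailed interval is [0.042, 0.488]; the HPD is narrower and shifted toward the mode.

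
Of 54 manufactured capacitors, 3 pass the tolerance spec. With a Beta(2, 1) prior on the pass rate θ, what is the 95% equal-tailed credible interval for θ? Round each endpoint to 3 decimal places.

Posterior: Beta(2+3, 1+51) = Beta(5, 52).
Equal-tailed 95% interval: the 0.025 and 0.975 quantiles of Beta(5, 52).
Posterior mean ≈ 0.088, SD ≈ 0.037; a Normal approximation gives roughly [0.015, 0.161].
Exact: F⁻¹(0.025) = 0.030; F⁻¹(0.975) = 0.173.

[0.030, 0.173]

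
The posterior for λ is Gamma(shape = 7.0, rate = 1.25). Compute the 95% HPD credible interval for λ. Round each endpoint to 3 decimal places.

[1.880, 9.810]

The posterior is unimodal and skewed, so the HPD interval has equal density at both endpoints and is the shortest 95% interval.
Solving f(1.880) = f(9.810) with F(9.810) − F(1.880) = 0.95 gives [1.880, 9.810].
For comparison, the equal-tailed interval is [2.251, 10.448]; the HPD is narrower and shifted toward the mode.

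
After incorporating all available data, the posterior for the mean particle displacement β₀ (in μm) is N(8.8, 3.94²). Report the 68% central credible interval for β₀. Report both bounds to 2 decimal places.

[4.88, 12.72]

The posterior is symmetric, so the 68% equal-tailed interval is β₀ = 8.8 ± z·3.94 with z = 0.994.
Half-width: 0.994 × 3.94 = 3.92.
8.8 − 3.92 = 4.88; 8.8 + 3.92 = 12.72.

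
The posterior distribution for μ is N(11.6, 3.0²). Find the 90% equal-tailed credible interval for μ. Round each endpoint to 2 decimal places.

[6.67, 16.53]

The posterior is symmetric, so the 90% equal-tailed interval is μ = 11.6 ± z·3.0 with z = 1.645.
Half-width: 1.645 × 3.0 = 4.93.
11.6 − 4.93 = 6.67; 11.6 + 4.93 = 16.53.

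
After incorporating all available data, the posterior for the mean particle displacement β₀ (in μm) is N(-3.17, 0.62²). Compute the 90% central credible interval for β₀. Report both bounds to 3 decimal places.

[-4.190, -2.150]

The posterior is symmetric, so the 90% equal-tailed interval is β₀ = -3.17 ± z·0.62 with z = 1.645.
Half-width: 1.645 × 0.62 = 1.020.
-3.17 − 1.020 = -4.190; -3.17 + 1.020 = -2.150.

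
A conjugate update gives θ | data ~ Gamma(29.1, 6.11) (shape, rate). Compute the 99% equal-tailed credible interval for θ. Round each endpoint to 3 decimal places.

[2.795, 7.342]

Posterior: Gamma(shape 29.1, rate 6.11).
Equal-tailed 99% interval: Gamma(29.1, 6.11) quantiles at 0.005 and 0.995.
Posterior mean ≈ 4.763, SD ≈ 0.883; a Normal approximation gives roughly [2.489, 7.037].
Exact: lower = 2.795; upper = 7.342.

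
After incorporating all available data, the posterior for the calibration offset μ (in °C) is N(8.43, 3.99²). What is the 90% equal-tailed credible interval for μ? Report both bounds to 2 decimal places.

The posterior is symmetric, so the 90% equal-tailed interval is μ = 8.43 ± z·3.99 with z = 1.645.
Half-width: 1.645 × 3.99 = 6.56.
8.43 − 6.56 = 1.87; 8.43 + 6.56 = 14.99.

[1.87, 14.99]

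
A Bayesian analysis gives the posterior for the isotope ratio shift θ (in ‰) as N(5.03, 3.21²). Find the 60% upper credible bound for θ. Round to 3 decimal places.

5.843

Need U with P(θ ≤ U) = 0.60: U = 5.03 + z_{0.4}·3.21.
z = 0.253; U = 5.03 + 0.253 × 3.21 = 5.843.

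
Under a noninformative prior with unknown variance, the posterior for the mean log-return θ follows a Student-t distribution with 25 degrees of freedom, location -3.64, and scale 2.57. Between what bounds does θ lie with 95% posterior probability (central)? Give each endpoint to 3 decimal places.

[-8.933, 1.653]

The t_25 distribution is symmetric; the 95% interval is -3.64 ± t·2.57 with t_{0.975,25} = 2.060.
Half-width: 2.060 × 2.57 = 5.293.
-3.64 − 5.293 = -8.933; -3.64 + 5.293 = 1.653.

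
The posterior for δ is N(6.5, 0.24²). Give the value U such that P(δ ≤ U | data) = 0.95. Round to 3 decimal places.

6.895

Need U with P(δ ≤ U) = 0.95: U = 6.5 + z_{0.05}·0.24.
z = 1.645; U = 6.5 + 1.645 × 0.24 = 6.895.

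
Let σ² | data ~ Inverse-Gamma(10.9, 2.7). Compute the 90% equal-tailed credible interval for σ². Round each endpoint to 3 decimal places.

[0.160, 0.443]

Inverse-Gamma(10.9, 2.7) quantiles: F⁻¹(0.05) and F⁻¹(0.95).
Equivalently, 1/σ² ~ Gamma(10.9, rate = 2.7); invert its 0.95 and 0.05 quantiles.
Posterior mean ≈ 0.273, SD ≈ 0.091; a Normal approximation gives roughly [0.122, 0.423].
Exact: lower = 0.160; upper = 0.443.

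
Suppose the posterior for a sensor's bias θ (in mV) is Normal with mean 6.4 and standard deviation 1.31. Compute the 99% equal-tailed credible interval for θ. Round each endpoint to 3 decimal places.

The posterior is symmetric, so the 99% equal-tailed interval is θ = 6.4 ± z·1.31 with z = 2.576.
Half-width: 2.576 × 1.31 = 3.374.
6.4 − 3.374 = 3.026; 6.4 + 3.374 = 9.774.

[3.026, 9.774]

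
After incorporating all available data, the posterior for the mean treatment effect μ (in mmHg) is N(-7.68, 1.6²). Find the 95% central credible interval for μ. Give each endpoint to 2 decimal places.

[-10.82, -4.54]

The posterior is symmetric, so the 95% equal-tailed interval is μ = -7.68 ± z·1.6 with z = 1.960.
Half-width: 1.960 × 1.6 = 3.14.
-7.68 − 3.14 = -10.82; -7.68 + 3.14 = -4.54.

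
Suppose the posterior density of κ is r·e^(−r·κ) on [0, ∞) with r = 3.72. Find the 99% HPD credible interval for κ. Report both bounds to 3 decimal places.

[0.000, 1.238]

The exponential density is strictly decreasing on [0, ∞), so the HPD interval is anchored at 0: [0, q] with P(κ ≤ q) = 0.99.
q = −ln(1 − 0.99) / 3.72 = 4.6052 / 3.72 = 1.238.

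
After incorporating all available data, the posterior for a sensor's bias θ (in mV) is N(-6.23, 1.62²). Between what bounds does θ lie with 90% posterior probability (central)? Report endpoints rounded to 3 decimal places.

[-8.895, -3.565]

The posterior is symmetric, so the 90% equal-tailed interval is θ = -6.23 ± z·1.62 with z = 1.645.
Half-width: 1.645 × 1.62 = 2.665.
-6.23 − 2.665 = -8.895; -6.23 + 2.665 = -3.565.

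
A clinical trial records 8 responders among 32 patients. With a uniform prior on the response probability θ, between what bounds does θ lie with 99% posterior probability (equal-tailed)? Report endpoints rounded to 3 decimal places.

Posterior: Beta(1+8, 1+24) = Beta(9, 25).
Equal-tailed 99% interval: the 0.005 and 0.995 quantiles of Beta(9, 25).
Posterior mean ≈ 0.265, SD ≈ 0.075; a Normal approximation gives roughly [0.073, 0.457].
Exact: F⁻¹(0.005) = 0.103; F⁻¹(0.995) = 0.477.

[0.103, 0.477]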